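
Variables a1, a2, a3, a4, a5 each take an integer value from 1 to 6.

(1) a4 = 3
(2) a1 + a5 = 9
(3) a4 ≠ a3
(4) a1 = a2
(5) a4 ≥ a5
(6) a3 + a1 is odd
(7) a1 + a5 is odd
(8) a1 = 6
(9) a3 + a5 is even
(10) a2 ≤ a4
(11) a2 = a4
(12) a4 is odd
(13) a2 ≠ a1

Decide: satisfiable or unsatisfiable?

Unsatisfiable

Constraint 8 fixes a1 = 6 and constraint 1 fixes a4 = 3. Constraints 4 and 11 give a1 = a2 = a4, so a1 = a4. But 6 ≠ 3 — contradiction.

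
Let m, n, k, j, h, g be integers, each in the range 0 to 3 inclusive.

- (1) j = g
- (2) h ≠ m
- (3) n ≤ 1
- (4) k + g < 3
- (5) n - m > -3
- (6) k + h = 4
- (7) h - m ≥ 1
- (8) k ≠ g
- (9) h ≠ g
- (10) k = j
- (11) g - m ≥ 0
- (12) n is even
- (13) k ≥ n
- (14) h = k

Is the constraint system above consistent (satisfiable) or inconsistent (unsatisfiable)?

From constraints 1, 10, and 14, h = k = j = g, so h = g. But constraint 9 says h ≠ g. Contradiction.

Unsatisfiable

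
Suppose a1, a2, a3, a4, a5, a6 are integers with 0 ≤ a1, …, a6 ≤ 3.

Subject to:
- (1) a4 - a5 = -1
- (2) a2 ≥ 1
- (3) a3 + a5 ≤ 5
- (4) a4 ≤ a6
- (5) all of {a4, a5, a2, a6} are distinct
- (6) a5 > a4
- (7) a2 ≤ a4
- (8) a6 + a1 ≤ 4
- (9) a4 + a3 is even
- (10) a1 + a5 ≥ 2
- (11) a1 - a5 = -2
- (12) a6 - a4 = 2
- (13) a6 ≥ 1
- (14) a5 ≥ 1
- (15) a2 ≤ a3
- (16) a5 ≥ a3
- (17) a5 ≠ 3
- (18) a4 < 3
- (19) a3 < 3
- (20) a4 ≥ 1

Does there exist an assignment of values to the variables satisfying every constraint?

Constraints 2, 13, 14, and 20 confine each of a4, a5, a2, a6 to the 3 values {1, …, 3} (the domain already gives each ≤ 3).
Constraint 5 requires all 4 of them to be distinct, but only 3 values are available — impossible by the pigeonhole principle.

Unsatisfiable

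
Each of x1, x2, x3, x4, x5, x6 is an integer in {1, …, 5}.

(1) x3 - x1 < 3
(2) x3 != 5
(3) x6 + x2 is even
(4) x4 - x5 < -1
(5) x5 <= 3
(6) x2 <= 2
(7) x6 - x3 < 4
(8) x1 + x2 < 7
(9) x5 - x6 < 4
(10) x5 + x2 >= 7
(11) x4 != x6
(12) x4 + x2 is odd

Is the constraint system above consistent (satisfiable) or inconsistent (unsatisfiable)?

Unsatisfiable

From constraint 5: x5 ≤ 3. From constraint 6: x2 ≤ 2. Hence x5 + x2 ≤ 5. But constraint 10 requires x5 + x2 ≥ 7, and 7 > 5. Contradiction.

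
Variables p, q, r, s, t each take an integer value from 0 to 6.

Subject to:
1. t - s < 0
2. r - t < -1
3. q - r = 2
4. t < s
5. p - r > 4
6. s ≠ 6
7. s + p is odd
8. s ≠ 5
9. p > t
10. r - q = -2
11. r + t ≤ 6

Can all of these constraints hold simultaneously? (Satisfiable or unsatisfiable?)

Satisfiable

Take p = 5, q = 2, r = 0, s = 4, t = 3. Then constraint 1: t - s = -1; constraint 2: r - t = -3; constraint 3: q - r = 2, and every other listed constraint is also met.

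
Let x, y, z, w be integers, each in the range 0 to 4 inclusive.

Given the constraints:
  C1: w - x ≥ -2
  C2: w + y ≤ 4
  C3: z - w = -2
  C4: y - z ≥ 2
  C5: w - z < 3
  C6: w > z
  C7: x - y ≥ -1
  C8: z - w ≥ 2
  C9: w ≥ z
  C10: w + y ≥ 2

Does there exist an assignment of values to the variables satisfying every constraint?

Constraints 1, 4, 7, and 8 give x − y ≥ -1, y − z ≥ 2, z − w ≥ 2, w − x ≥ -2.
Adding all 4 inequalities: the left sides telescope to 0, and the right sides sum to (-1) + 2 + 2 + (-2) = 1. So 0 ≥ 1, which is false.

Unsatisfiable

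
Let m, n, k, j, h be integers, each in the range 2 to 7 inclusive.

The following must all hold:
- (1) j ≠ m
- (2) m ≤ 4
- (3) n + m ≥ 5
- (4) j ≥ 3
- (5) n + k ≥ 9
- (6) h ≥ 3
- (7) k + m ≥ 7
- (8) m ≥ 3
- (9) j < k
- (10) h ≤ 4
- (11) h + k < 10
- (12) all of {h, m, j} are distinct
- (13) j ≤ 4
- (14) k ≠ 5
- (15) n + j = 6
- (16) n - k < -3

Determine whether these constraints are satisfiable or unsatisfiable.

Unsatisfiable

Constraints 2, 4, 6, 8, 10, and 13 confine each of h, m, j to the 2 values {3, 4}.
Constraint 12 requires all 3 of them to be distinct, but only 2 values are available — impossible by the pigeonhole principle.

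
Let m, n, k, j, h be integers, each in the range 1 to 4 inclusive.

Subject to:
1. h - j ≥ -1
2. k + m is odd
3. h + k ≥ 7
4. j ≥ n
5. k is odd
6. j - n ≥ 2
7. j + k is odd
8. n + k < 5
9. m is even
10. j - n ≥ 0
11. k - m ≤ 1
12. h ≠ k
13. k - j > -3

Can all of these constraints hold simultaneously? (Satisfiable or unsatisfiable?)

Take m = 4, n = 1, k = 3, j = 4, h = 4. Then constraint 1: h - j = 0; constraint 3: h + k = 7, and every other listed constraint is also met.

Satisfiable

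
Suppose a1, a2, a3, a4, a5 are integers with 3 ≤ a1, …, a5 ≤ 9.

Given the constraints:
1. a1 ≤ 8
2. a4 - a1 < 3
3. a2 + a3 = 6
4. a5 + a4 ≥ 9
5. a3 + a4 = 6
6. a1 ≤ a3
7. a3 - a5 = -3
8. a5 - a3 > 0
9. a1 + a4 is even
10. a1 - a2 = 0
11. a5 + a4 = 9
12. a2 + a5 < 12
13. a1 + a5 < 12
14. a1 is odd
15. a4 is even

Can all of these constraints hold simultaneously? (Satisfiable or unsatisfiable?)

Unsatisfiable

Constraint 14 makes a1 odd and constraint 15 makes a4 even, so a1 + a4 must be odd. Constraint 9 says a1 + a4 is even — contradiction.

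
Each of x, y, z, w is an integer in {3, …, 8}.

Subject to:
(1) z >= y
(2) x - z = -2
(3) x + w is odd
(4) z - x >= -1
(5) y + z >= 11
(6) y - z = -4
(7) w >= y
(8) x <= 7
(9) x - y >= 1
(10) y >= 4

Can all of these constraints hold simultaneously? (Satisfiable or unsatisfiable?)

Setting (x, y, z, w) = (6, 4, 8, 7) satisfies everything: constraint 2: x - z = -2; constraint 4: z - x = 2; constraint 5: y + z = 12, and the others follow.

Satisfiable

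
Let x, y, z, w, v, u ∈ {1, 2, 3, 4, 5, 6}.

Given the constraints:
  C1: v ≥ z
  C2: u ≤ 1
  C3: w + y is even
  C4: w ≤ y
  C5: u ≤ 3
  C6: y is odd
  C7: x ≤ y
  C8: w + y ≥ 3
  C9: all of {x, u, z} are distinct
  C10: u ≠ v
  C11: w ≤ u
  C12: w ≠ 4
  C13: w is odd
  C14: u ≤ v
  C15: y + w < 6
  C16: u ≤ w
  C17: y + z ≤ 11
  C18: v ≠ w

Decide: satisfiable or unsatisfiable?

Setting (x, y, z, w, v, u) = (2, 3, 6, 1, 6, 1) satisfies everything: constraint 8: w + y = 4; constraint 15: y + w = 4, and the others follow.

Satisfiable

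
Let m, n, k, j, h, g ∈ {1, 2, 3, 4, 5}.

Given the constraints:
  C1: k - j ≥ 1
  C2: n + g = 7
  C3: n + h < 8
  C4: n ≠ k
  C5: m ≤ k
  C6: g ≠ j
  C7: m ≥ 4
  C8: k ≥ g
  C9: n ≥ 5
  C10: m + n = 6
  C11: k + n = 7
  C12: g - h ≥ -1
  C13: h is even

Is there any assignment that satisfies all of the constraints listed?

Unsatisfiable

From constraints 5 and 7: k ≥ m ≥ 4. From constraint 9: n ≥ 5. Hence k + n ≥ 9. But constraint 11 requires k + n = 7, and 7 < 9. Contradiction.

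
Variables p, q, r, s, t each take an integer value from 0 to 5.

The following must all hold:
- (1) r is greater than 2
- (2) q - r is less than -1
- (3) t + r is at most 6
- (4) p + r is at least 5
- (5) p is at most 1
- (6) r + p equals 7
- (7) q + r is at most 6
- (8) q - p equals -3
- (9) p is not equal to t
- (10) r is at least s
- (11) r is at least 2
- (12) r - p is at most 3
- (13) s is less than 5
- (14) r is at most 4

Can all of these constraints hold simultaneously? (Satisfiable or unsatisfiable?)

Unsatisfiable

From constraint 14: r ≤ 4. From constraint 5: p ≤ 1. Hence r + p ≤ 5. But constraint 6 requires r + p = 7, and 7 > 5. Contradiction.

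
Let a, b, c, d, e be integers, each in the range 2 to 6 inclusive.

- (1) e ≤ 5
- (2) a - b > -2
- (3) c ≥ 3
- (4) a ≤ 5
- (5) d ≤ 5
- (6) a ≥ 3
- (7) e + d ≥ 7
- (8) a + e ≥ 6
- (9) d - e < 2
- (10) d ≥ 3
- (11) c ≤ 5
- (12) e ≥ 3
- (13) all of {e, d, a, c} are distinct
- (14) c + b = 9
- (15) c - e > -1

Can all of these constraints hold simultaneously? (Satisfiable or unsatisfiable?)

Unsatisfiable

Constraints 1, 3, 4, 5, 6, 10, 11, and 12 confine each of e, d, a, c to the 3 values {3, …, 5}.
Constraint 13 requires all 4 of them to be distinct, but only 3 values are available — impossible by the pigeonhole principle.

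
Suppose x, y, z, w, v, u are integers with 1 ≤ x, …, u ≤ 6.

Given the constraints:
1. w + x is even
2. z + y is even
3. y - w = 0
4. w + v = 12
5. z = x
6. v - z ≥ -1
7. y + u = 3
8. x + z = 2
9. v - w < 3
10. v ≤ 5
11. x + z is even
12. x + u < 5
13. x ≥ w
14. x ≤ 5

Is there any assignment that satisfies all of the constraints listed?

Unsatisfiable

From constraints 13 and 14: w ≤ x ≤ 5. From constraint 10: v ≤ 5. Hence w + v ≤ 10. But constraint 4 requires w + v = 12, and 12 > 10. Contradiction.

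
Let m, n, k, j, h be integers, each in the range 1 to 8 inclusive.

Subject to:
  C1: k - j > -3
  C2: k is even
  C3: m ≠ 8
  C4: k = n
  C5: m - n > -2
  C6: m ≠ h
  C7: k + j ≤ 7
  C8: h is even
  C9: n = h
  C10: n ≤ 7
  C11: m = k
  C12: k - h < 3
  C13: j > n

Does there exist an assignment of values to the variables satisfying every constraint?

Unsatisfiable

From constraints 4, 9, and 11, m = k = n = h, so m = h. But constraint 6 says m ≠ h. Contradiction.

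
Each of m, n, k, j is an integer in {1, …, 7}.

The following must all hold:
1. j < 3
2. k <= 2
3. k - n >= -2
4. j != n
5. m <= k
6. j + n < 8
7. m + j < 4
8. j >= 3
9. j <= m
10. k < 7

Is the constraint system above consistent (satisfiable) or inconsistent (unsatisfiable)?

From constraints 8 and 9: m ≥ j and j ≥ 3, so m ≥ 3. From constraints 2 and 5: m ≤ k and k ≤ 2, so m ≤ 2. But 2 < 3, so no value of m works.

Unsatisfiable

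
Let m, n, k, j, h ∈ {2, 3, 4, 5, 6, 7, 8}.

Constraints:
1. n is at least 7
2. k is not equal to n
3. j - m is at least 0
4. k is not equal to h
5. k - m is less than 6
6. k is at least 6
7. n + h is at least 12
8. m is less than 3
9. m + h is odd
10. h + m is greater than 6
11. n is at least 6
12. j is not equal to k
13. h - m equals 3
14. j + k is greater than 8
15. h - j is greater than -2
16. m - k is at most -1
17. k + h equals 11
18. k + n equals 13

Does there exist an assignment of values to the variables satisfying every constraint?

One satisfying assignment is m = 2, n = 7, k = 6, j = 5, h = 5.
For the less obvious constraints — constraint 3: j - m = 3; constraint 5: k - m = 4 — and the others hold by inspection.

Satisfiable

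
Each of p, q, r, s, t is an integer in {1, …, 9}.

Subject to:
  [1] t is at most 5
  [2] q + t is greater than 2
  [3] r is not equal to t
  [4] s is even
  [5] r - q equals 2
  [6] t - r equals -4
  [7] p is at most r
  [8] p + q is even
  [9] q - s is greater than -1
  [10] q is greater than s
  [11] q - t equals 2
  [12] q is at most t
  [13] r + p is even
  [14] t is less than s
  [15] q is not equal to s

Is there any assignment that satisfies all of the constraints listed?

Constraints 10, 12, and 14 give s < q, q ≤ t, t < s. Chaining: s < q ≤ t < s, which forces s < s — impossible.

Unsatisfiable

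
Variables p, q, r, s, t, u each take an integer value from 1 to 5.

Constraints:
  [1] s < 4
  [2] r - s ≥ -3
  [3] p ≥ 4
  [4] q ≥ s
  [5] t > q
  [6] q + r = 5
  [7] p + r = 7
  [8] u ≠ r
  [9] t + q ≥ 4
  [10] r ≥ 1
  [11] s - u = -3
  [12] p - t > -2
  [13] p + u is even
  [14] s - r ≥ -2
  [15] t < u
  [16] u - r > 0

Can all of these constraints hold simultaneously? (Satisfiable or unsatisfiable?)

One satisfying assignment is p = 5, q = 3, r = 2, s = 2, t = 4, u = 5.
For the less obvious constraints — constraint 2: r - s = 0; constraint 6: q + r = 5; constraint 7: p + r = 7 — and the others hold by inspection.

Satisfiable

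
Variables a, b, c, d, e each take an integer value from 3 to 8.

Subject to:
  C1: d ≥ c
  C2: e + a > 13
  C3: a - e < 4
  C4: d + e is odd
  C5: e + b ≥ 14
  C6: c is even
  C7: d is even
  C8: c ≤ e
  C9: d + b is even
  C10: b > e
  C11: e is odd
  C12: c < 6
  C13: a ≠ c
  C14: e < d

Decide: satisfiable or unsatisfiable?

Satisfiable

One satisfying assignment is a = 8, b = 8, c = 4, d = 8, e = 7.
For the less obvious constraints — constraint 2: e + a = 15; constraint 3: a - e = 1; constraint 5: e + b = 15 — and the others hold by inspection.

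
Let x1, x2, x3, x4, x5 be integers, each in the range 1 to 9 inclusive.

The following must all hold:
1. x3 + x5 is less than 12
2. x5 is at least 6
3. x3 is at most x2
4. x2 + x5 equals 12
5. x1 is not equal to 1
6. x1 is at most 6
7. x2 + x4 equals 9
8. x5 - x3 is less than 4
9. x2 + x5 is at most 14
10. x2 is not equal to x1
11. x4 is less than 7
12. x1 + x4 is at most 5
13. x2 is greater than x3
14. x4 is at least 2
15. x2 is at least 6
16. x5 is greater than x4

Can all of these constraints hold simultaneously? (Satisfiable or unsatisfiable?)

Take x1 = 2, x2 = 6, x3 = 3, x4 = 3, x5 = 6. Then constraint 1: x3 + x5 = 9; constraint 4: x2 + x5 = 12; constraint 7: x2 + x4 = 9, and every other listed constraint is also met.

Satisfiable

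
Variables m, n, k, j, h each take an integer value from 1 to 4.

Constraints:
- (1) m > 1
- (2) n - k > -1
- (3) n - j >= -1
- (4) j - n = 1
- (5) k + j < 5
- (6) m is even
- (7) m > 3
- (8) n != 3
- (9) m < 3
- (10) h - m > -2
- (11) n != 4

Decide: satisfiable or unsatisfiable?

From constraint 7: m ≥ 4. From constraint 9: m ≤ 2. But 2 < 4, so no value of m works.

Unsatisfiable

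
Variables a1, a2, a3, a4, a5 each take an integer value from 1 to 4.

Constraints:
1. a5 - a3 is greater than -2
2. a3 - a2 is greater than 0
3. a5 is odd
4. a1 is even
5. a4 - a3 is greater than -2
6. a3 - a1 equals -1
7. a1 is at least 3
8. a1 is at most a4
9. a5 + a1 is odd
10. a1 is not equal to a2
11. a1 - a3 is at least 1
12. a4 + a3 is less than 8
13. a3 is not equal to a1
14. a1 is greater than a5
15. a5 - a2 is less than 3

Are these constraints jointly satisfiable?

Satisfiable

Take a1 = 4, a2 = 1, a3 = 3, a4 = 4, a5 = 3. Then constraint 1: a5 - a3 = 0; constraint 2: a3 - a2 = 2, and every other listed constraint is also met.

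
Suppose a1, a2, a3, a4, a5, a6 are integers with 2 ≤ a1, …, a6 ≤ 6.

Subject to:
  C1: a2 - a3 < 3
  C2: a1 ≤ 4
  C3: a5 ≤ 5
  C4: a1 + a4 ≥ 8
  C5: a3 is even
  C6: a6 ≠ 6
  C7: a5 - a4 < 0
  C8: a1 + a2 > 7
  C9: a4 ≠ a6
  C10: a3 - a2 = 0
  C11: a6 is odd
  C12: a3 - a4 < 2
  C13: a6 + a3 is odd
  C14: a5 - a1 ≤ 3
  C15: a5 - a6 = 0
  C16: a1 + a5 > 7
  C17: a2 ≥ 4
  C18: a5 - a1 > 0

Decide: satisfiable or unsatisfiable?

Satisfiable

One satisfying assignment is a1 = 4, a2 = 6, a3 = 6, a4 = 6, a5 = 5, a6 = 5.
For the less obvious constraints — constraint 1: a2 - a3 = 0; constraint 4: a1 + a4 = 10; constraint 7: a5 - a4 = -1 — and the others hold by inspection.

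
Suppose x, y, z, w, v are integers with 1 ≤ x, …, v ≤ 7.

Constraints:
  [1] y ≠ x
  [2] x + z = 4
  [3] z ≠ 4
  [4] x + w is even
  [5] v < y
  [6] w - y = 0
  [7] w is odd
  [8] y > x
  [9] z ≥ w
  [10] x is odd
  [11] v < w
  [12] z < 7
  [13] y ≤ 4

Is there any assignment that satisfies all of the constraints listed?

The assignment x = 1, y = 3, z = 3, w = 3, v = 1 works:
  constraint 2 holds since x + z = 4.
  constraint 4 holds since x + w = 4 is even.
  constraint 6 holds since w - y = 0.
The rest check out directly.

Satisfiable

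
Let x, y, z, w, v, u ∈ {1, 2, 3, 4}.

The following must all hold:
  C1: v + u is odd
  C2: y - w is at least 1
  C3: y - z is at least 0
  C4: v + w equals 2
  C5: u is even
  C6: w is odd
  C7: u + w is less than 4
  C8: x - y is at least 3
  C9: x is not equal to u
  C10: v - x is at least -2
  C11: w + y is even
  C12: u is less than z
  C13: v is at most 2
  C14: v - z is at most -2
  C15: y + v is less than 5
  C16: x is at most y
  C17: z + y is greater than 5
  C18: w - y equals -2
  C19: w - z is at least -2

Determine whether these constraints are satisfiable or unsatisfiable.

Unsatisfiable

Constraints 2, 8, 10, 14, and 19 give y − w ≥ 1, w − z ≥ -2, z − v ≥ 2, v − x ≥ -2, x − y ≥ 3.
Adding all 5 inequalities: the left sides telescope to 0, and the right sides sum to 1 + (-2) + 2 + (-2) + 3 = 2. So 0 ≥ 2, which is false.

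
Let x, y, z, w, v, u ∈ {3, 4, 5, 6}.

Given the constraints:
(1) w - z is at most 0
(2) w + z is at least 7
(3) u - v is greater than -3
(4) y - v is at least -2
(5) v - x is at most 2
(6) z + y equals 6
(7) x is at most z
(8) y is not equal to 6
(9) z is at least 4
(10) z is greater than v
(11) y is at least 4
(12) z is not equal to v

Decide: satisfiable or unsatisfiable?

Unsatisfiable

From constraint 9: z ≥ 4. From constraint 11: y ≥ 4. Hence z + y ≥ 8. But constraint 6 requires z + y = 6, and 6 < 8. Contradiction.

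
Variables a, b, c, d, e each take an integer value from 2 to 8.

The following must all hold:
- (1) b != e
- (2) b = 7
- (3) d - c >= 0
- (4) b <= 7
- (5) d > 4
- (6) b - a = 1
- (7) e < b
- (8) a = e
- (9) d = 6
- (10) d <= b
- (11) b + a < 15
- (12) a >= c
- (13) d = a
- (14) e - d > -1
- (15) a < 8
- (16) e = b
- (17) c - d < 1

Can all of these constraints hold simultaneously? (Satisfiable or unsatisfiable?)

Unsatisfiable

Constraint 9 fixes d = 6 and constraint 2 fixes b = 7. Constraints 8, 13, and 16 give d = a = e = b, so d = b. But 6 ≠ 7 — contradiction.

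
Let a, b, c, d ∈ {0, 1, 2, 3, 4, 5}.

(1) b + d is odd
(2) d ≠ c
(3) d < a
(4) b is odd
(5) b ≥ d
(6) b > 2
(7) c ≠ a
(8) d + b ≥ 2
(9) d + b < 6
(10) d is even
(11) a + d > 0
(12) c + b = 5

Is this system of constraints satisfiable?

Satisfiable

The assignment a = 3, b = 3, c = 2, d = 0 works:
  constraint 8 holds since d + b = 3.
  constraint 9 holds since d + b = 3.
  constraint 11 holds since a + d = 3.
The rest check out directly.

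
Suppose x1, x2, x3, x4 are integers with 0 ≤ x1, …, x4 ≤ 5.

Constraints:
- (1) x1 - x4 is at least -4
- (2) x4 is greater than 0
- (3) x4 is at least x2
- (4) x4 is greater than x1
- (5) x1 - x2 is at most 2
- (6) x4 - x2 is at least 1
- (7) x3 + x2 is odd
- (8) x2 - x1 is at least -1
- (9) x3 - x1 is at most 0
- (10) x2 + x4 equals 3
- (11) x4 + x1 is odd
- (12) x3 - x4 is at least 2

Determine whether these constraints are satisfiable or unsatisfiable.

Constraints 6, 8, 9, and 12 give x4 − x2 ≥ 1, x2 − x1 ≥ -1, x1 − x3 ≥ 0, x3 − x4 ≥ 2.
Adding all 4 inequalities: the left sides telescope to 0, and the right sides sum to 1 + (-1) + 0 + 2 = 2. So 0 ≥ 2, which is false.

Unsatisfiable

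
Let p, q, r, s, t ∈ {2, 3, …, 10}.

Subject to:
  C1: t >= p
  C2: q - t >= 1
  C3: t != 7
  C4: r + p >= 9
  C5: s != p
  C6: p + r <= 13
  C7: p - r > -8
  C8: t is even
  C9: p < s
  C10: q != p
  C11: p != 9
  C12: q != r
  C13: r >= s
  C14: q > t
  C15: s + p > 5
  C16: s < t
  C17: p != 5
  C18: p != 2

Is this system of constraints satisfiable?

Take p = 3, q = 10, r = 8, s = 4, t = 8. Then constraint 2: q - t = 2; constraint 4: r + p = 11, and every other listed constraint is also met.

Satisfiable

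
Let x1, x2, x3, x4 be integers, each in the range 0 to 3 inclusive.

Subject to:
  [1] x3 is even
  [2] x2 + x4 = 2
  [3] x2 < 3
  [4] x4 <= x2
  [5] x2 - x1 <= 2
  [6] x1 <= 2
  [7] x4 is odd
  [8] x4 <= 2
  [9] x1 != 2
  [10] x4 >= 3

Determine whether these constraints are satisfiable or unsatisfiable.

Unsatisfiable

From constraints 4 and 10: x2 ≥ x4 and x4 ≥ 3, so x2 ≥ 3. From constraint 3: x2 ≤ 2. But 2 < 3, so no value of x2 works.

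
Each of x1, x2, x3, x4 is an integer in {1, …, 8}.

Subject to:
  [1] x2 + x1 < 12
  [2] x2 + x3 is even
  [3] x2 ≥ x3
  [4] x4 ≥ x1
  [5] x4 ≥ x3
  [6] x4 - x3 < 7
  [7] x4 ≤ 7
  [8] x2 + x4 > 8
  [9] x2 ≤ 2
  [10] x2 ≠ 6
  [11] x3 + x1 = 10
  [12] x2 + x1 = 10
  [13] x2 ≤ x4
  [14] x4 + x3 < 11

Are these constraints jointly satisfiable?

From constraints 3 and 9: x3 ≤ x2 ≤ 2. From constraints 4 and 7: x1 ≤ x4 ≤ 7. Hence x3 + x1 ≤ 9. But constraint 11 requires x3 + x1 = 10, and 10 > 9. Contradiction.

Unsatisfiable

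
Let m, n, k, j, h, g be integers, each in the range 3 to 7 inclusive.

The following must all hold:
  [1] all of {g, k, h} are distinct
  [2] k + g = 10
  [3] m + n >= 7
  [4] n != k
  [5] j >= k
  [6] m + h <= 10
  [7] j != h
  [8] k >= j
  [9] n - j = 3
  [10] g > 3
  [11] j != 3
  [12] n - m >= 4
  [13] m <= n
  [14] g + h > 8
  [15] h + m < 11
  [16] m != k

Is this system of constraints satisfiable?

One satisfying assignment is m = 3, n = 7, k = 4, j = 4, h = 5, g = 6.
For the less obvious constraints — constraint 2: k + g = 10; constraint 3: m + n = 10 — and the others hold by inspection.

Satisfiable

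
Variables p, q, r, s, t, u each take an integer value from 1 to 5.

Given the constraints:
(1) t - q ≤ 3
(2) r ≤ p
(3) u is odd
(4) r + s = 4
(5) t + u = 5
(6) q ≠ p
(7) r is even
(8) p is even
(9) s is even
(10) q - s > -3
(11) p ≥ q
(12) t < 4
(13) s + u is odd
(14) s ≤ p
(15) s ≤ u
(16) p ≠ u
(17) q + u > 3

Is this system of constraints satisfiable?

Setting (p, q, r, s, t, u) = (4, 2, 2, 2, 2, 3) satisfies everything: constraint 1: t - q = 0; constraint 4: r + s = 4, and the others follow.

Satisfiable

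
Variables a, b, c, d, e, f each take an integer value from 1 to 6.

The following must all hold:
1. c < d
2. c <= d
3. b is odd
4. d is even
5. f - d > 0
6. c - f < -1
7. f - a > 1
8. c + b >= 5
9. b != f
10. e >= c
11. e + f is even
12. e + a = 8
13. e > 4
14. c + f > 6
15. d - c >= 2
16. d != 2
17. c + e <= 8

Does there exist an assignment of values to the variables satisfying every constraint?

Satisfiable

The assignment a = 3, b = 3, c = 2, d = 4, e = 5, f = 5 works:
  constraint 5 holds since f - d = 1.
  constraint 6 holds since c - f = -3.
  constraint 7 holds since f - a = 2.
The rest check out directly.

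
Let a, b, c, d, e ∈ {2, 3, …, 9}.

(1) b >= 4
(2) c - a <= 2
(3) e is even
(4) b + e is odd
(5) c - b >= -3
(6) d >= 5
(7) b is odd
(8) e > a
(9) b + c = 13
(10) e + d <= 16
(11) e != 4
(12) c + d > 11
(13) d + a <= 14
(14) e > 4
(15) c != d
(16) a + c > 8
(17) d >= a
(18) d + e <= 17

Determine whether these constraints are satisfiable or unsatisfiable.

Take a = 4, b = 7, c = 6, d = 8, e = 8. Then constraint 2: c - a = 2; constraint 5: c - b = -1; constraint 9: b + c = 13, and every other listed constraint is also met.

Satisfiable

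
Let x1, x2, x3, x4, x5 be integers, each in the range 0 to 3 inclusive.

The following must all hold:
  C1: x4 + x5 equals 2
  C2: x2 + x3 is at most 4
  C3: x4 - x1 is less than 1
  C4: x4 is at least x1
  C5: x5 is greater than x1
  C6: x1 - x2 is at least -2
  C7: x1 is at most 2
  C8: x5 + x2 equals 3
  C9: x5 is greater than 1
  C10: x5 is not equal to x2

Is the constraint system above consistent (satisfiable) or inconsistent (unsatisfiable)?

One satisfying assignment is x1 = 0, x2 = 1, x3 = 0, x4 = 0, x5 = 2.
For the less obvious constraints — constraint 1: x4 + x5 = 2; constraint 2: x2 + x3 = 1; constraint 3: x4 - x1 = 0 — and the others hold by inspection.

Satisfiable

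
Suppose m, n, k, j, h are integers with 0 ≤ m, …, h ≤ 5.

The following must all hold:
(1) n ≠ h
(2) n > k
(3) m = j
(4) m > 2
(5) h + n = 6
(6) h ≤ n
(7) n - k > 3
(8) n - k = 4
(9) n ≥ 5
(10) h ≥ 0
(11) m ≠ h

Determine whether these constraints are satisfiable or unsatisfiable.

Satisfiable

Setting (m, n, k, j, h) = (3, 5, 1, 3, 1) satisfies everything: constraint 5: h + n = 6; constraint 7: n - k = 4; constraint 8: n - k = 4, and the others follow.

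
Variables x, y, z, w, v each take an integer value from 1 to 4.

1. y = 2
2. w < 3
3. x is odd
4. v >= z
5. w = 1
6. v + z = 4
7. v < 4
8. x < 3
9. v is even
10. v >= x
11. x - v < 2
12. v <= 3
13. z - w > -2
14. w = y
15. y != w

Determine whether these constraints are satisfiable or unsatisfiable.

Constraint 5 fixes w = 1 and constraint 1 fixes y = 2, but constraint 14 requires w = y. Since 1 ≠ 2, contradiction.

Unsatisfiable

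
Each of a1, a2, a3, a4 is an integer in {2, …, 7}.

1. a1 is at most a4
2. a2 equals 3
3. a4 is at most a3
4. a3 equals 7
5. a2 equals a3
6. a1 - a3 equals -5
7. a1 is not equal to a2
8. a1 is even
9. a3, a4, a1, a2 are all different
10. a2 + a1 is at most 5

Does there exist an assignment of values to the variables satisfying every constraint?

Constraint 2 fixes a2 = 3 and constraint 4 fixes a3 = 7, but constraint 5 requires a2 = a3. Since 3 ≠ 7, contradiction.

Unsatisfiable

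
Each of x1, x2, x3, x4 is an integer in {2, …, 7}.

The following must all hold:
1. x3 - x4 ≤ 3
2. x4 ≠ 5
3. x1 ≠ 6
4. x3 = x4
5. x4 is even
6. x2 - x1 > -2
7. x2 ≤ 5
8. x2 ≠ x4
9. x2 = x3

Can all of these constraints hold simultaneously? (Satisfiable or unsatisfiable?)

Unsatisfiable

From constraints 4 and 9, x2 = x3 = x4, so x2 = x4. But constraint 8 says x2 ≠ x4. Contradiction.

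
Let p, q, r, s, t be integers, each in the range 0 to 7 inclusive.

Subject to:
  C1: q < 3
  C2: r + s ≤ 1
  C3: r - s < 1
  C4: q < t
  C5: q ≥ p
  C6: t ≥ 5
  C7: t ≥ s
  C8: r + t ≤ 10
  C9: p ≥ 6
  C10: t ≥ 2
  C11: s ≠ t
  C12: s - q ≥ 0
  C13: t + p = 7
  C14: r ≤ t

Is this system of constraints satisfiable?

From constraints 5 and 9: q ≥ p and p ≥ 6, so q ≥ 6. From constraint 1: q ≤ 2. But 2 < 6, so no value of q works.

Unsatisfiable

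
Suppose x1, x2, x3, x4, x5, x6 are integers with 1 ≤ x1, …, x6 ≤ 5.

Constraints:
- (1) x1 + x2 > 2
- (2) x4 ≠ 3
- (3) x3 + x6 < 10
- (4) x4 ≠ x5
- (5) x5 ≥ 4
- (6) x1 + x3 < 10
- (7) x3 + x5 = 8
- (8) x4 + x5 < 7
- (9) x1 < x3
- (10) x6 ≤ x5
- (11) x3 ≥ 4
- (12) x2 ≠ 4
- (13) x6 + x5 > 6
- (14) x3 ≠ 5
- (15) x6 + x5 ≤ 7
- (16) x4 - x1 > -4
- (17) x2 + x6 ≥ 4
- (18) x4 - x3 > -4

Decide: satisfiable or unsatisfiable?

One satisfying assignment is x1 = 3, x2 = 2, x3 = 4, x4 = 1, x5 = 4, x6 = 3.
For the less obvious constraints — constraint 1: x1 + x2 = 5; constraint 3: x3 + x6 = 7; constraint 6: x1 + x3 = 7 — and the others hold by inspection.

Satisfiable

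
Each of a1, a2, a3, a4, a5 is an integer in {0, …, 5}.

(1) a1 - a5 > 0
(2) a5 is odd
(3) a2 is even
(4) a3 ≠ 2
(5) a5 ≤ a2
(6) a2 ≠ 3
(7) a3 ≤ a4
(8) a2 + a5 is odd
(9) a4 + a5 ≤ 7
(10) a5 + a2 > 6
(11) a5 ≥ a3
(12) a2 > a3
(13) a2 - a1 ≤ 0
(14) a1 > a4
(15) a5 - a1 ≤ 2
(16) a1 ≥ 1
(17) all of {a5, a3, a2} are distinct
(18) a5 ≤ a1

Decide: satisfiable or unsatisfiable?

Satisfiable

The assignment a1 = 4, a2 = 4, a3 = 0, a4 = 1, a5 = 3 works:
  constraint 1 holds since a1 - a5 = 1.
  constraint 9 holds since a4 + a5 = 4.
  constraint 10 holds since a5 + a2 = 7.
The rest check out directly.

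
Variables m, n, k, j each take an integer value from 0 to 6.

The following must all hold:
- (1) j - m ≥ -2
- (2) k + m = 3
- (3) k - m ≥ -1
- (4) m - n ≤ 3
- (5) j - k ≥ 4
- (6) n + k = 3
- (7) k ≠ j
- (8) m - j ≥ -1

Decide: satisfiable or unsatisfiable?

Unsatisfiable

Constraints 3, 5, and 8 give m − j ≥ -1, j − k ≥ 4, k − m ≥ -1.
Adding all 3 inequalities: the left sides telescope to 0, and the right sides sum to (-1) + 4 + (-1) = 2. So 0 ≥ 2, which is false.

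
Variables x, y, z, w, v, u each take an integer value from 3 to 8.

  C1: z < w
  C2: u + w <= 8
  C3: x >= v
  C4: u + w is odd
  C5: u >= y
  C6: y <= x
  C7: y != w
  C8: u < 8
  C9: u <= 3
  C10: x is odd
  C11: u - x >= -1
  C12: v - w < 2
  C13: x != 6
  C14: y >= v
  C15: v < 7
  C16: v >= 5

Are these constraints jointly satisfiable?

From constraints 14 and 16: y ≥ v and v ≥ 5, so y ≥ 5. From constraints 5 and 9: y ≤ u and u ≤ 3, so y ≤ 3. But 3 < 5, so no value of y works.

Unsatisfiable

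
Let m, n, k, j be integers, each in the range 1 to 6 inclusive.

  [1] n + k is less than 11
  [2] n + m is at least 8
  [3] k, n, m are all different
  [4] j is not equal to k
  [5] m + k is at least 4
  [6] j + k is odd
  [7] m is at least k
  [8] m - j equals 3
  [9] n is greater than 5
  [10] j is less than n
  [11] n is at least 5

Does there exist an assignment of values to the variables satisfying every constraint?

Satisfiable

The assignment m = 4, n = 6, k = 2, j = 1 works:
  constraint 1 holds since n + k = 8.
  constraint 2 holds since n + m = 10.
The rest check out directly.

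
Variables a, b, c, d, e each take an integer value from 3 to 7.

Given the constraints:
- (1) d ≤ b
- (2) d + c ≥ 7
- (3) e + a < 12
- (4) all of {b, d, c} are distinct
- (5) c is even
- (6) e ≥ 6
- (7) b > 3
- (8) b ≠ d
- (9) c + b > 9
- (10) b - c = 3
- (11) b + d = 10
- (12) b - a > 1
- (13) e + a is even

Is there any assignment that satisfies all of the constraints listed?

Satisfiable

Setting (a, b, c, d, e) = (3, 7, 4, 3, 7) satisfies everything: constraint 2: d + c = 7; constraint 3: e + a = 10, and the others follow.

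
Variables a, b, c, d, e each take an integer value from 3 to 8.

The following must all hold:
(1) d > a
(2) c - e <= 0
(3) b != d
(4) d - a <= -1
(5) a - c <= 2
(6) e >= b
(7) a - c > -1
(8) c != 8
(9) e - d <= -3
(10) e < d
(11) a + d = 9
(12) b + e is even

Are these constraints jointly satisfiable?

Constraints 2, 4, 5, and 9 give a − d ≥ 1, d − e ≥ 3, e − c ≥ 0, c − a ≥ -2.
Adding all 4 inequalities: the left sides telescope to 0, and the right sides sum to 1 + 3 + 0 + (-2) = 2. So 0 ≥ 2, which is false.

Unsatisfiable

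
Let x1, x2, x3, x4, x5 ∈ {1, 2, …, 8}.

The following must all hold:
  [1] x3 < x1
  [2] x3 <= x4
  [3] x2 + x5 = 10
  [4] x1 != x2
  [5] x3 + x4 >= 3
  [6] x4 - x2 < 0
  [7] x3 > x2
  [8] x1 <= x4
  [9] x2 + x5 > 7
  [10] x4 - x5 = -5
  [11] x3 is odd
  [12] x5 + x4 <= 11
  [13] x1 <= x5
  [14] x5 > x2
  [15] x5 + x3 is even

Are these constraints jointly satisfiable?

Unsatisfiable

Constraints 1, 6, 7, and 8 give x2 < x3, x3 < x1, x1 ≤ x4, x4 < x2. Chaining: x2 < x3 < x1 ≤ x4 < x2, which forces x2 < x2 — impossible.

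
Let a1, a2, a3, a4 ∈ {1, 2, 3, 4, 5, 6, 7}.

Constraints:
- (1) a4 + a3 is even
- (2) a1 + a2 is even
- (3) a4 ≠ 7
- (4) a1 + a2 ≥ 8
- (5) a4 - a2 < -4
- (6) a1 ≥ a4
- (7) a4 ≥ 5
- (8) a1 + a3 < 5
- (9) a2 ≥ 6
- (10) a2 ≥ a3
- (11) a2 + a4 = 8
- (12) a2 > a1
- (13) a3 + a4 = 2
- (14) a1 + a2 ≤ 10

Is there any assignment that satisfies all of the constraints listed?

Unsatisfiable

From constraints 6 and 7: a1 ≥ a4 ≥ 5. From constraint 9: a2 ≥ 6. Hence a1 + a2 ≥ 11. But constraint 14 requires a1 + a2 ≤ 10, and 10 < 11. Contradiction.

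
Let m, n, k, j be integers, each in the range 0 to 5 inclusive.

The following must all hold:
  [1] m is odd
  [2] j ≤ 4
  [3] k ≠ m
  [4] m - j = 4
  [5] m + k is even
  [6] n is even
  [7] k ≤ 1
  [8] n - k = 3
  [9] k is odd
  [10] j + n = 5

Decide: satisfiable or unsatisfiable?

The assignment m = 5, n = 4, k = 1, j = 1 works:
  constraint 4 holds since m - j = 4.
  constraint 8 holds since n - k = 3.
  constraint 10 holds since j + n = 5.
The rest check out directly.

Satisfiable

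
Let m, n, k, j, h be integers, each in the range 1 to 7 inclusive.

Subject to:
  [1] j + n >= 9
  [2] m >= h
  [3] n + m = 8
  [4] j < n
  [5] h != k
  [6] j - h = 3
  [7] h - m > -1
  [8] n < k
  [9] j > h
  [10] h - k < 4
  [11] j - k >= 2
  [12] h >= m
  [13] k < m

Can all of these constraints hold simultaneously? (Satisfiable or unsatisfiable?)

Constraints 4, 8, 9, 12, and 13 give m ≤ h, h < j, j < n, n < k, k < m. Chaining: m ≤ h < j < n < k < m, which forces m < m — impossible.

Unsatisfiable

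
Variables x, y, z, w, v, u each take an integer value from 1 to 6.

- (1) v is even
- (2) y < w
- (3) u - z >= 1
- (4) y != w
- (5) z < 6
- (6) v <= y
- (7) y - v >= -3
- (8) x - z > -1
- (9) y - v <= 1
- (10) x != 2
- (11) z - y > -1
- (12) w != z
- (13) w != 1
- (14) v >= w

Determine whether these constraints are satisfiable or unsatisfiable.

Constraints 2, 6, and 14 give y < w, w ≤ v, v ≤ y. Chaining: y < w ≤ v ≤ y, which forces y < y — impossible.

Unsatisfiable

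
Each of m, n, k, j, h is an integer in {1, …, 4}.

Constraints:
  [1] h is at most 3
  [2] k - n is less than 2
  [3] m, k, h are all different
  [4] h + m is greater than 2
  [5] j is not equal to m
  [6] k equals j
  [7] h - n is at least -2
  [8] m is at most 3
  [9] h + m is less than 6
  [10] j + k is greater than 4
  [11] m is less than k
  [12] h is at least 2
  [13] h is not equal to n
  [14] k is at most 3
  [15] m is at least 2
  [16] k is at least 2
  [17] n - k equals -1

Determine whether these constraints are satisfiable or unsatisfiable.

Constraints 1, 8, 12, 14, 15, and 16 confine each of m, k, h to the 2 values {2, 3}.
Constraint 3 requires all 3 of them to be distinct, but only 2 values are available — impossible by the pigeonhole principle.

Unsatisfiable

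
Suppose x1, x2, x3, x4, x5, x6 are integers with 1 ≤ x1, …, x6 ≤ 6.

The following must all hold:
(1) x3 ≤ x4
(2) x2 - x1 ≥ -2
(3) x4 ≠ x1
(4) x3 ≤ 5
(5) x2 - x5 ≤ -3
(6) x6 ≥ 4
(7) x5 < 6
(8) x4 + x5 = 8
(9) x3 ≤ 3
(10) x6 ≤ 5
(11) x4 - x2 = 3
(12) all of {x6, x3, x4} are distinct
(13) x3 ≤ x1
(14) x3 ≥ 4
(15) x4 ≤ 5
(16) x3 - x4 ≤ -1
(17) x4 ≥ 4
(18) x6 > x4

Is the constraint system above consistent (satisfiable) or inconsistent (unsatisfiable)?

Constraints 4, 6, 10, 14, 15, and 17 confine each of x6, x3, x4 to the 2 values {4, 5}.
Constraint 12 requires all 3 of them to be distinct, but only 2 values are available — impossible by the pigeonhole principle.

Unsatisfiable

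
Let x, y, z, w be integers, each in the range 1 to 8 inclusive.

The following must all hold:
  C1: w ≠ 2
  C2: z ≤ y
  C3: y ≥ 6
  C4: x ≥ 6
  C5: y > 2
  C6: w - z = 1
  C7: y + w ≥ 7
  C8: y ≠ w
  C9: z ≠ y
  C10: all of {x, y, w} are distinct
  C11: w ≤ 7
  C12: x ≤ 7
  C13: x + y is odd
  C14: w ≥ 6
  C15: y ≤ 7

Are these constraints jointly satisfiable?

Unsatisfiable

Constraints 3, 4, 11, 12, 14, and 15 confine each of x, y, w to the 2 values {6, 7}.
Constraint 10 requires all 3 of them to be distinct, but only 2 values are available — impossible by the pigeonhole principle.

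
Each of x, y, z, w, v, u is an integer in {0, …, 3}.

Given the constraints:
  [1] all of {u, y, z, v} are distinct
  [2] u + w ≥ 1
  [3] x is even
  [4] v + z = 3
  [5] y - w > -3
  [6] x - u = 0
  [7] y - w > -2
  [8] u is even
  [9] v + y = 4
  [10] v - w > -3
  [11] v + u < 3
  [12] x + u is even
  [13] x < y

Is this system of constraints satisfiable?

Satisfiable

The assignment x = 0, y = 3, z = 2, w = 3, v = 1, u = 0 works:
  constraint 2 holds since u + w = 3.
  constraint 4 holds since v + z = 3.
The rest check out directly.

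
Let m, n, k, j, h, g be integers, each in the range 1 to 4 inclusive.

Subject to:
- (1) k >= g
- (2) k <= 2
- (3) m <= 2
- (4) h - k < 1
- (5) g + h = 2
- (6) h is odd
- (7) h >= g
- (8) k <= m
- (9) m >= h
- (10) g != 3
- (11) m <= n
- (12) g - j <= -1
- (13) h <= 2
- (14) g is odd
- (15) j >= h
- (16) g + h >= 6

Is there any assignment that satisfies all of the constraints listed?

From constraints 1 and 2: g ≤ k ≤ 2. From constraints 3 and 9: h ≤ m ≤ 2. Hence g + h ≤ 4. But constraint 16 requires g + h ≥ 6, and 6 > 4. Contradiction.

Unsatisfiable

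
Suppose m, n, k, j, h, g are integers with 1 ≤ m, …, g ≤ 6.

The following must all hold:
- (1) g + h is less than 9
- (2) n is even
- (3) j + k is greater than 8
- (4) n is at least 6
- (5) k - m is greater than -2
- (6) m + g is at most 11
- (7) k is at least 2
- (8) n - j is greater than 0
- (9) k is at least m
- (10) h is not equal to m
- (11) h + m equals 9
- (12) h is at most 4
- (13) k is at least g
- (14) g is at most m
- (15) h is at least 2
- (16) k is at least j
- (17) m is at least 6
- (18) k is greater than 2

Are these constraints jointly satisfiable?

Satisfiable

One satisfying assignment is m = 6, n = 6, k = 6, j = 3, h = 3, g = 5.
For the less obvious constraints — constraint 1: g + h = 8; constraint 3: j + k = 9; constraint 5: k - m = 0 — and the others hold by inspection.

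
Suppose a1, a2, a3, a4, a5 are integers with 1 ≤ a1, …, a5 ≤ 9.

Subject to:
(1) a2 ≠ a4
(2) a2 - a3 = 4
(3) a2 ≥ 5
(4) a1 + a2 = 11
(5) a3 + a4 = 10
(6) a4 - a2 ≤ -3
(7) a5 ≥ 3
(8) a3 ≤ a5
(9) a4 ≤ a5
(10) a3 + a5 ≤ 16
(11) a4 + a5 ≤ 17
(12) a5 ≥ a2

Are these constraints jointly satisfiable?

Satisfiable

Try a1 = 2, a2 = 9, a3 = 5, a4 = 5, a5 = 9.
Check constraint 2: a2 - a3 = 4; constraint 4: a1 + a2 = 11; constraint 5: a3 + a4 = 10. The remaining constraints are straightforward to verify.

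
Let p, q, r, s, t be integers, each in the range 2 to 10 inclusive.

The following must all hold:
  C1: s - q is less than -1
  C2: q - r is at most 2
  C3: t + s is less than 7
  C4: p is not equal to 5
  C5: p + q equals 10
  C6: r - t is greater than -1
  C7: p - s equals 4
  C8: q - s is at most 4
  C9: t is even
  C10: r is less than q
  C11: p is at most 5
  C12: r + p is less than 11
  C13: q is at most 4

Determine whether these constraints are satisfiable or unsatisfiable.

From constraint 11: p ≤ 5. From constraint 13: q ≤ 4. Hence p + q ≤ 9. But constraint 5 requires p + q = 10, and 10 > 9. Contradiction.

Unsatisfiable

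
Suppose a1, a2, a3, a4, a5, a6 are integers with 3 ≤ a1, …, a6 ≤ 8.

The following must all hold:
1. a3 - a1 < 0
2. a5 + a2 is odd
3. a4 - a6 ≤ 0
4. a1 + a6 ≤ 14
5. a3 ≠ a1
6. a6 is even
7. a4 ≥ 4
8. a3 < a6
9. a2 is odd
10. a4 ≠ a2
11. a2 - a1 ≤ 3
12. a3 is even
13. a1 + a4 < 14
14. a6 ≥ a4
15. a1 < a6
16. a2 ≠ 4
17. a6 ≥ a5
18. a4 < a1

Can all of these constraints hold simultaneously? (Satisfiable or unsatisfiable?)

Try a1 = 6, a2 = 7, a3 = 4, a4 = 5, a5 = 8, a6 = 8.
Check constraint 1: a3 - a1 = -2; constraint 3: a4 - a6 = -3. The remaining constraints are straightforward to verify.

Satisfiable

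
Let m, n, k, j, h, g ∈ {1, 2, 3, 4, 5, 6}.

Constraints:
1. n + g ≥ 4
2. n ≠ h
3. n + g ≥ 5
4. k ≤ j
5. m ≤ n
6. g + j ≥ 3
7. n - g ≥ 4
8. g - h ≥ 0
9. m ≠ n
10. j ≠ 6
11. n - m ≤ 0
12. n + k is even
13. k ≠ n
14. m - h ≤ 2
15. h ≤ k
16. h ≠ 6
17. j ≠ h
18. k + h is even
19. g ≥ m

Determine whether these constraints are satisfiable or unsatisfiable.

Unsatisfiable

Constraints 7, 8, 11, and 14 give n − g ≥ 4, g − h ≥ 0, h − m ≥ -2, m − n ≥ 0.
Adding all 4 inequalities: the left sides telescope to 0, and the right sides sum to 4 + 0 + (-2) + 0 = 2. So 0 ≥ 2, which is false.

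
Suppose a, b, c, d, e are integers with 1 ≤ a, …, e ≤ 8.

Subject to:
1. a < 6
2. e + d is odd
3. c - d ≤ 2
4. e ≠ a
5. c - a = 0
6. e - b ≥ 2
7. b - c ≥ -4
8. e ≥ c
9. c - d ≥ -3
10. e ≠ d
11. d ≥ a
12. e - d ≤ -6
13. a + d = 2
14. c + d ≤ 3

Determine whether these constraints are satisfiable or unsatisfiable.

Unsatisfiable

Constraints 6, 7, 9, and 12 give b − c ≥ -4, c − d ≥ -3, d − e ≥ 6, e − b ≥ 2.
Adding all 4 inequalities: the left sides telescope to 0, and the right sides sum to (-4) + (-3) + 6 + 2 = 1. So 0 ≥ 1, which is false.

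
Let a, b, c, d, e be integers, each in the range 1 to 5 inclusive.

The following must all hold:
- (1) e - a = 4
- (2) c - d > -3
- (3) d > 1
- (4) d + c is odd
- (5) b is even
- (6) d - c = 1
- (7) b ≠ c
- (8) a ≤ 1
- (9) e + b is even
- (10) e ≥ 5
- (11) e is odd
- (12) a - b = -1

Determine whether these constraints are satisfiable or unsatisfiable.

Unsatisfiable

Constraint 11 makes e odd and constraint 5 makes b even, so e + b must be odd. Constraint 9 says e + b is even — contradiction.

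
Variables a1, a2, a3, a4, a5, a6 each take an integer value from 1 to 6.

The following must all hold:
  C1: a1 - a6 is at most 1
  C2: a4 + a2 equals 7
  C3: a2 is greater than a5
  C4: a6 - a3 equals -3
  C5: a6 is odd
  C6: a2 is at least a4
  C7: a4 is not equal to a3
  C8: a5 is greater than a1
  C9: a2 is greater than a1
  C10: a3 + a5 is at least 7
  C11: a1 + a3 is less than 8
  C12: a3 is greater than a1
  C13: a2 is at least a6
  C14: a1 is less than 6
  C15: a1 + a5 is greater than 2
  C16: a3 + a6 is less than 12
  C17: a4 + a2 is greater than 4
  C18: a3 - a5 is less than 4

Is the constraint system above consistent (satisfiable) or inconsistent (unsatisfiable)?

Satisfiable

Try a1 = 1, a2 = 6, a3 = 6, a4 = 1, a5 = 3, a6 = 3.
Check constraint 1: a1 - a6 = -2; constraint 2: a4 + a2 = 7; constraint 4: a6 - a3 = -3. The remaining constraints are straightforward to verify.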